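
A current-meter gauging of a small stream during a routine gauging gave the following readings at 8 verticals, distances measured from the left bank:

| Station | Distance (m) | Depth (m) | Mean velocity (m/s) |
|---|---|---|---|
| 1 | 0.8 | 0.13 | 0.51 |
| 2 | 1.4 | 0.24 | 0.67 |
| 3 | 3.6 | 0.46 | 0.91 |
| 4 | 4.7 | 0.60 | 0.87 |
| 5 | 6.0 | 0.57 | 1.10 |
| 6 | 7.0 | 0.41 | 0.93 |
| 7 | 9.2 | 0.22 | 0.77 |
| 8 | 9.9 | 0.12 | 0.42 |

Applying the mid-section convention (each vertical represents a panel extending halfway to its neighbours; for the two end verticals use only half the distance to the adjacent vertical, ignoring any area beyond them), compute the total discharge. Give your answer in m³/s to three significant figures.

w_1 = (1.4 − 0.8)/2 = 0.3 m; q_1 = 0.51 × 0.13 × 0.3 = 0.01989 m³/s
w_2 = (3.6 − 0.8)/2 = 1.4 m; q_2 = 0.67 × 0.24 × 1.4 = 0.2251 m³/s
w_3 = (4.7 − 1.4)/2 = 1.65 m; q_3 = 0.91 × 0.46 × 1.65 = 0.6907 m³/s
w_4 = (6.0 − 3.6)/2 = 1.2 m; q_4 = 0.87 × 0.60 × 1.2 = 0.6264 m³/s
w_5 = (7.0 − 4.7)/2 = 1.15 m; q_5 = 1.10 × 0.57 × 1.15 = 0.7211 m³/s
w_6 = (9.2 − 6.0)/2 = 1.6 m; q_6 = 0.93 × 0.41 × 1.6 = 0.6101 m³/s
w_7 = (9.9 − 7.0)/2 = 1.45 m; q_7 = 0.77 × 0.22 × 1.45 = 0.2456 m³/s
w_8 = (9.9 − 9.2)/2 = 0.35 m; q_8 = 0.42 × 0.12 × 0.35 = 0.01764 m³/s
Q = Σ qᵢ = 3.157 m³/s

3.16 m³/s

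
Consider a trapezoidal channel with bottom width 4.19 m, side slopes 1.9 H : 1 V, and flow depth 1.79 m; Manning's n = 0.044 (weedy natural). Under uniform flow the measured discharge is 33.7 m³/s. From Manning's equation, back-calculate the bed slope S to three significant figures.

A = (b + z·y)·y = (4.19 + 1.9×1.79)×1.79 = 13.59 m²
P = b + 2y√(1+z²) = 4.19 + 2×1.79×√(1+1.9²) = 11.88 m
R = A/P = 13.59/11.88 = 1.144 m
S = (Q·n / (1·A·R^(2/3)))² = (33.7×0.044 / (1×13.59×1.094))² = 0.009952

0.00995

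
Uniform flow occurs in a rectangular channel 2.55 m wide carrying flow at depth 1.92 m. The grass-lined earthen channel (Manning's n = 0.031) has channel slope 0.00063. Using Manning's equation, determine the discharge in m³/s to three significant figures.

A = b·y = 2.55 × 1.92 = 4.896 m²
P = b + 2y = 2.55 + 2×1.92 = 6.390 m
R = A/P = 4.896/6.390 = 0.7662 m
Q = (1/n)·A·R^(2/3)·S^(1/2) = (1/0.031) × 4.896 × 0.7662^(2/3) × 0.00063^(1/2) = 3.319 m³/s

3.32 m³/s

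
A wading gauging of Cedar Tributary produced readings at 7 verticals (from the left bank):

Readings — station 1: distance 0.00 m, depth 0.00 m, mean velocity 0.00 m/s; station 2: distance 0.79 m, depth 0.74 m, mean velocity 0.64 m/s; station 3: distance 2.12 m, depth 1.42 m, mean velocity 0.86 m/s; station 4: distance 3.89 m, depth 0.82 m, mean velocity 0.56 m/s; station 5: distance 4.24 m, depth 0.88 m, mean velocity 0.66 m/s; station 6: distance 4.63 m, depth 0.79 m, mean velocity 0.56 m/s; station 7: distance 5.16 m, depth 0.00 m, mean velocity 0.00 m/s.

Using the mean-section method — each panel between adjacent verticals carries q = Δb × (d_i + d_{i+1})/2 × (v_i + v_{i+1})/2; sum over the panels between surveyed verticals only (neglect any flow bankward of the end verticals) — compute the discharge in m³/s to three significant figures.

3.02 m³/s

Panel 1-2: Δb = 0.79 m, d̄ = (0.00+0.74)/2 = 0.37, v̄ = (0.00+0.64)/2 = 0.32 → q = 0.79×0.37×0.32 = 0.09354 m³/s
Panel 2-3: Δb = 1.33 m, d̄ = (0.74+1.42)/2 = 1.08, v̄ = (0.64+0.86)/2 = 0.75 → q = 1.33×1.08×0.75 = 1.077 m³/s
Panel 3-4: Δb = 1.77 m, d̄ = (1.42+0.82)/2 = 1.12, v̄ = (0.86+0.56)/2 = 0.71 → q = 1.77×1.12×0.71 = 1.408 m³/s
Panel 4-5: Δb = 0.35 m, d̄ = (0.82+0.88)/2 = 0.85, v̄ = (0.56+0.66)/2 = 0.61 → q = 0.35×0.85×0.61 = 0.1815 m³/s
Panel 5-6: Δb = 0.39 m, d̄ = (0.88+0.79)/2 = 0.835, v̄ = (0.66+0.56)/2 = 0.61 → q = 0.39×0.835×0.61 = 0.1986 m³/s
Panel 6-7: Δb = 0.53 m, d̄ = (0.79+0.00)/2 = 0.395, v̄ = (0.56+0.00)/2 = 0.28 → q = 0.53×0.395×0.28 = 0.05862 m³/s
Q = Σ q = 3.017 m³/s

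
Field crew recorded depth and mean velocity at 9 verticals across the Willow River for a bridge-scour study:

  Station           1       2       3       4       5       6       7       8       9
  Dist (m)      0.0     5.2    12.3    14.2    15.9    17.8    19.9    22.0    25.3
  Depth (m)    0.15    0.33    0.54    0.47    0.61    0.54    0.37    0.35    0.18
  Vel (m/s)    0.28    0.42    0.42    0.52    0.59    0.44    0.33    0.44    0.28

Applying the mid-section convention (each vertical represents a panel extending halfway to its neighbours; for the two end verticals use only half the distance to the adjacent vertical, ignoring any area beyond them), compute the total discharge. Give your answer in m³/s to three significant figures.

4.30 m³/s

w_1 = (5.2 − 0.0)/2 = 2.6 m; q_1 = 0.28 × 0.15 × 2.6 = 0.1092 m³/s
w_2 = (12.3 − 0.0)/2 = 6.15 m; q_2 = 0.42 × 0.33 × 6.15 = 0.8524 m³/s
w_3 = (14.2 − 5.2)/2 = 4.5 m; q_3 = 0.42 × 0.54 × 4.5 = 1.021 m³/s
w_4 = (15.9 − 12.3)/2 = 1.8 m; q_4 = 0.52 × 0.47 × 1.8 = 0.4399 m³/s
w_5 = (17.8 − 14.2)/2 = 1.8 m; q_5 = 0.59 × 0.61 × 1.8 = 0.6478 m³/s
w_6 = (19.9 − 15.9)/2 = 2 m; q_6 = 0.44 × 0.54 × 2 = 0.4752 m³/s
w_7 = (22.0 − 17.8)/2 = 2.1 m; q_7 = 0.33 × 0.37 × 2.1 = 0.2564 m³/s
w_8 = (25.3 − 19.9)/2 = 2.7 m; q_8 = 0.44 × 0.35 × 2.7 = 0.4158 m³/s
w_9 = (25.3 − 22.0)/2 = 1.65 m; q_9 = 0.28 × 0.18 × 1.65 = 0.08316 m³/s
Q = Σ qᵢ = 4.301 m³/s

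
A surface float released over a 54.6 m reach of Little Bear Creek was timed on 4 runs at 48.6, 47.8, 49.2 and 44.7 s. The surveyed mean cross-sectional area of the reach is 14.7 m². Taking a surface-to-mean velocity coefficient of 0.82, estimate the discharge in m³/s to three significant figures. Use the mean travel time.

t̄ = (48.6 + 47.8 + 49.2 + 44.7) / 4 = 47.575 s
v_surface = L / t̄ = 54.6 / 47.575 = 1.148 m/s
v_mean = 0.82 × 1.148 = 0.9411 m/s
Q = A × v_mean = 14.7 × 0.9411 = 13.83 m³/s

13.8 m³/s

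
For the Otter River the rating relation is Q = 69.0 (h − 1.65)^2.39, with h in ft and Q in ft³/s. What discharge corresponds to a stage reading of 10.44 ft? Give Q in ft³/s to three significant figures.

Q = 69.0 × (10.44 − 1.65)^2.39 = 69.0 × 8.79^2.39 = 12440 ft³/s

12400 ft³/s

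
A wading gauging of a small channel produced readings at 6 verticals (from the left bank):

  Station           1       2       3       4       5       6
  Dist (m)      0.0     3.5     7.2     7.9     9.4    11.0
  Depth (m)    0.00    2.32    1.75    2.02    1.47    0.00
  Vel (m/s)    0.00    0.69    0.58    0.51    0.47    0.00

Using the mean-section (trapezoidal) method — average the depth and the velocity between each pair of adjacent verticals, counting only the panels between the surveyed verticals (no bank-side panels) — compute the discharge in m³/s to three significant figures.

8.46 m³/s

Panel 1-2: Δb = 3.5 m, d̄ = (0.00+2.32)/2 = 1.16, v̄ = (0.00+0.69)/2 = 0.345 → q = 3.5×1.16×0.345 = 1.401 m³/s
Panel 2-3: Δb = 3.7 m, d̄ = (2.32+1.75)/2 = 2.035, v̄ = (0.69+0.58)/2 = 0.635 → q = 3.7×2.035×0.635 = 4.781 m³/s
Panel 3-4: Δb = 0.7 m, d̄ = (1.75+2.02)/2 = 1.885, v̄ = (0.58+0.51)/2 = 0.545 → q = 0.7×1.885×0.545 = 0.7191 m³/s
Panel 4-5: Δb = 1.5 m, d̄ = (2.02+1.47)/2 = 1.745, v̄ = (0.51+0.47)/2 = 0.49 → q = 1.5×1.745×0.49 = 1.283 m³/s
Panel 5-6: Δb = 1.6 m, d̄ = (1.47+0.00)/2 = 0.735, v̄ = (0.47+0.00)/2 = 0.235 → q = 1.6×0.735×0.235 = 0.2764 m³/s
Q = Σ q = 8.460 m³/s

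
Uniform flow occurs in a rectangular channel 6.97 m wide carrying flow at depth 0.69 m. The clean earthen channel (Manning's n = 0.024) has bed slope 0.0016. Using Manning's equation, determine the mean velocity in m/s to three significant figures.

1.15 m/s

A = b·y = 6.97 × 0.69 = 4.809 m²
P = b + 2y = 6.97 + 2×0.69 = 8.350 m
R = A/P = 4.809/8.350 = 0.5760 m
Q = (1/n)·A·R^(2/3)·S^(1/2) = (1/0.024) × 4.809 × 0.5760^(2/3) × 0.0016^(1/2) = 5.549 m³/s
V = Q/A = 5.549/4.809 = 1.154 m/s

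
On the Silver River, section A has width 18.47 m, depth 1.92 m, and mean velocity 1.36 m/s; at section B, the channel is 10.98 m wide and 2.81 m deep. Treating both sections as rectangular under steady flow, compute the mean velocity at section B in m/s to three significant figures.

1.56 m/s

Q = A₁V₁ = (18.47×1.92) × 1.36 = 48.23 m³/s
A₂ = 10.98 × 2.81 = 30.85 m²
V₂ = Q/A₂ = 48.23/30.85 = 1.563 m/s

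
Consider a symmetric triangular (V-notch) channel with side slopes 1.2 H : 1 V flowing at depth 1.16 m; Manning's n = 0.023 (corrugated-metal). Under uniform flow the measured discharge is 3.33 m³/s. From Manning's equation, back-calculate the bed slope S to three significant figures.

0.00661

A = z·y² = 1.2×1.16² = 1.615 m²
P = 2y√(1+z²) = 2×1.16×√(1+1.2²) = 3.624 m
R = A/P = 1.615/3.624 = 0.4456 m
S = (Q·n / (1·A·R^(2/3)))² = (3.33×0.023 / (1×1.615×0.5834))² = 0.006611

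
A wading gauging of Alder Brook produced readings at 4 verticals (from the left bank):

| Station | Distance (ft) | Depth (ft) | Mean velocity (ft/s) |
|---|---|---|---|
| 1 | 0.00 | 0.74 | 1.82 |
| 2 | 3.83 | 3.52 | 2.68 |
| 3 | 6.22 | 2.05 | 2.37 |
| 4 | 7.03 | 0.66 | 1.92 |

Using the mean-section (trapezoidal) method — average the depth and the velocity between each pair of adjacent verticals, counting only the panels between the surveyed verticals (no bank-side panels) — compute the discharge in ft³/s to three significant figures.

37.5 ft³/s

Panel 1-2: Δb = 3.83 ft, d̄ = (0.74+3.52)/2 = 2.13, v̄ = (1.82+2.68)/2 = 2.25 → q = 3.83×2.13×2.25 = 18.36 ft³/s
Panel 2-3: Δb = 2.39 ft, d̄ = (3.52+2.05)/2 = 2.785, v̄ = (2.68+2.37)/2 = 2.525 → q = 2.39×2.785×2.525 = 16.81 ft³/s
Panel 3-4: Δb = 0.81 ft, d̄ = (2.05+0.66)/2 = 1.355, v̄ = (2.37+1.92)/2 = 2.145 → q = 0.81×1.355×2.145 = 2.354 ft³/s
Q = Σ q = 37.52 ft³/s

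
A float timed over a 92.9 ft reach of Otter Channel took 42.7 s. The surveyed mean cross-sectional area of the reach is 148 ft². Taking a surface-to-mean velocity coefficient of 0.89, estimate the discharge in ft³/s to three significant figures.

287 ft³/s

v_surface = L / t̄ = 92.9 / 42.7 = 2.176 ft/s
v_mean = 0.89 × 2.176 = 1.936 ft/s
Q = A × v_mean = 148 × 1.936 = 286.6 ft³/s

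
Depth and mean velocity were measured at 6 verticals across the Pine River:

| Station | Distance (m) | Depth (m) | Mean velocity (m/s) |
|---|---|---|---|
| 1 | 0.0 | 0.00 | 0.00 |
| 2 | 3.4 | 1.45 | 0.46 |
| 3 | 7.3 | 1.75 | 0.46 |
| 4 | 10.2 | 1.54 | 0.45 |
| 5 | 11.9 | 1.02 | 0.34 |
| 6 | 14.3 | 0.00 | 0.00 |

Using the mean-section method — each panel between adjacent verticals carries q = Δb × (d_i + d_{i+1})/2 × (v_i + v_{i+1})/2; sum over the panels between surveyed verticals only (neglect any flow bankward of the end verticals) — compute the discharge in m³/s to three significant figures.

6.68 m³/s

Panel 1-2: Δb = 3.4 m, d̄ = (0.00+1.45)/2 = 0.725, v̄ = (0.00+0.46)/2 = 0.23 → q = 3.4×0.725×0.23 = 0.5670 m³/s
Panel 2-3: Δb = 3.9 m, d̄ = (1.45+1.75)/2 = 1.6, v̄ = (0.46+0.46)/2 = 0.46 → q = 3.9×1.6×0.46 = 2.870 m³/s
Panel 3-4: Δb = 2.9 m, d̄ = (1.75+1.54)/2 = 1.645, v̄ = (0.46+0.45)/2 = 0.455 → q = 2.9×1.645×0.455 = 2.171 m³/s
Panel 4-5: Δb = 1.7 m, d̄ = (1.54+1.02)/2 = 1.28, v̄ = (0.45+0.34)/2 = 0.395 → q = 1.7×1.28×0.395 = 0.8595 m³/s
Panel 5-6: Δb = 2.4 m, d̄ = (1.02+0.00)/2 = 0.51, v̄ = (0.34+0.00)/2 = 0.17 → q = 2.4×0.51×0.17 = 0.2081 m³/s
Q = Σ q = 6.676 m³/s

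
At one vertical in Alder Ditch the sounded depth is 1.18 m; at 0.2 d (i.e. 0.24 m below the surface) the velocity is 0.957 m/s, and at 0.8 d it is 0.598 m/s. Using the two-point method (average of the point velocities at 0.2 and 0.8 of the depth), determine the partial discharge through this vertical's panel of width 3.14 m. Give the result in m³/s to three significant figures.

2.88 m³/s

v̄ = (0.957 + 0.598) / 2 = 0.7775 m/s
q = v̄ × d × w = 0.7775 × 1.18 × 3.14 = 2.881 m³/s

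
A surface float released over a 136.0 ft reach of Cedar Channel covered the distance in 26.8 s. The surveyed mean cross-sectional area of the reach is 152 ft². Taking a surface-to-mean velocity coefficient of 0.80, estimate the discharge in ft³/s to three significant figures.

617 ft³/s

v_surface = L / t̄ = 136.0 / 26.8 = 5.075 ft/s
v_mean = 0.80 × 5.075 = 4.060 ft/s
Q = A × v_mean = 152 × 4.060 = 617.1 ft³/s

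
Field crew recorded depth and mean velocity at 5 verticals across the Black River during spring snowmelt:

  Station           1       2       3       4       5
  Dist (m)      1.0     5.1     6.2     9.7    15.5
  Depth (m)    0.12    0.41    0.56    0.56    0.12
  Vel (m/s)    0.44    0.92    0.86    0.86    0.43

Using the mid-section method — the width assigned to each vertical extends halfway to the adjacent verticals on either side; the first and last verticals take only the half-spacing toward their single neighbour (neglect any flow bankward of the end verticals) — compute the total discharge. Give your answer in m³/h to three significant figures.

16500 m³/h

w_1 = (5.1 − 1.0)/2 = 2.05 m; q_1 = 0.44 × 0.12 × 2.05 = 0.1082 m³/s
w_2 = (6.2 − 1.0)/2 = 2.6 m; q_2 = 0.92 × 0.41 × 2.6 = 0.9807 m³/s
w_3 = (9.7 − 5.1)/2 = 2.3 m; q_3 = 0.86 × 0.56 × 2.3 = 1.108 m³/s
w_4 = (15.5 − 6.2)/2 = 4.65 m; q_4 = 0.86 × 0.56 × 4.65 = 2.239 m³/s
w_5 = (15.5 − 9.7)/2 = 2.9 m; q_5 = 0.43 × 0.12 × 2.9 = 0.1496 m³/s
Q = Σ qᵢ = 4.586 m³/s
= 4.586 × 3600 = 16510 m³/h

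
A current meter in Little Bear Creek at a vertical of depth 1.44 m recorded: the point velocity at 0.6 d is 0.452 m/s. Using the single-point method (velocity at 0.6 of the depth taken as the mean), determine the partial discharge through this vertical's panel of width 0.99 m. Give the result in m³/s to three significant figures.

v̄ = v₀.₆ = 0.452 m/s
q = v̄ × d × w = 0.4520 × 1.44 × 0.99 = 0.6444 m³/s

0.644 m³/s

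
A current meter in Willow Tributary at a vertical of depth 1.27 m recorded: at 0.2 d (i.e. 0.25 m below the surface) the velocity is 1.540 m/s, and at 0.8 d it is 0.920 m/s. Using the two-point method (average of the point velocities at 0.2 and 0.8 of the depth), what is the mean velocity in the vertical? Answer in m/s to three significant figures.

v̄ = (1.540 + 0.920) / 2 = 1.230 m/s

1.23 m/s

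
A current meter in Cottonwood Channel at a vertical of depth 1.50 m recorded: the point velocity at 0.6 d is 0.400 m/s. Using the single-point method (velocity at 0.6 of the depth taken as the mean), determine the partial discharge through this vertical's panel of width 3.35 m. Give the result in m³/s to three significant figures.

v̄ = v₀.₆ = 0.400 m/s
q = v̄ × d × w = 0.4000 × 1.50 × 3.35 = 2.010 m³/s

2.01 m³/s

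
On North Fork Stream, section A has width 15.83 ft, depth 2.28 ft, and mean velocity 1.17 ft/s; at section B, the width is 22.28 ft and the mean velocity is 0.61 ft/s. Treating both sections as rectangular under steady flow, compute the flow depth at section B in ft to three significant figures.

Q = A₁V₁ = (15.83×2.28) × 1.17 = 42.23 ft³/s
d₂ = Q/(b₂ V₂) = 42.23/(22.28×0.61) = 3.107 ft

3.11 ft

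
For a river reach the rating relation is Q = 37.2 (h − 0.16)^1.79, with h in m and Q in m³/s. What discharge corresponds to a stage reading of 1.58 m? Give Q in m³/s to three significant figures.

Q = 37.2 × (1.58 − 0.16)^1.79 = 37.2 × 1.42^1.79 = 69.68 m³/s

69.7 m³/s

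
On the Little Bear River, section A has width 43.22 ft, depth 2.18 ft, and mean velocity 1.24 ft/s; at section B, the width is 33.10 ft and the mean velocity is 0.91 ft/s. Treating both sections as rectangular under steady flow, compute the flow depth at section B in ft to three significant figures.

3.88 ft

Q = A₁V₁ = (43.22×2.18) × 1.24 = 116.8 ft³/s
d₂ = Q/(b₂ V₂) = 116.8/(33.10×0.91) = 3.879 ft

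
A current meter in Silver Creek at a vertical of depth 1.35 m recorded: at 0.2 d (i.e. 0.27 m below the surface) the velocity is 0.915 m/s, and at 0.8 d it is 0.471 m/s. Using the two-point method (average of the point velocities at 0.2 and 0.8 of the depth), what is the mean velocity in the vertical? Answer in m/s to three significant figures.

v̄ = (0.915 + 0.471) / 2 = 0.6930 m/s

0.693 m/s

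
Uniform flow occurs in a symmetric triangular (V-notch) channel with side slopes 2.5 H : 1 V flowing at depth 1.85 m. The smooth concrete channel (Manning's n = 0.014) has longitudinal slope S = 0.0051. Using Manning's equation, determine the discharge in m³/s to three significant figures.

A = z·y² = 2.5×1.85² = 8.556 m²
P = 2y√(1+z²) = 2×1.85×√(1+2.5²) = 9.963 m
R = A/P = 8.556/9.963 = 0.8588 m
Q = (1/n)·A·R^(2/3)·S^(1/2) = (1/0.014) × 8.556 × 0.8588^(2/3) × 0.0051^(1/2) = 39.44 m³/s

39.4 m³/s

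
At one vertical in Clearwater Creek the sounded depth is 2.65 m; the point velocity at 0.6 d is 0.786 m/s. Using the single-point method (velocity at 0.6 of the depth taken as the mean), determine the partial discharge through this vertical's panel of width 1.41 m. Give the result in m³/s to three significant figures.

v̄ = v₀.₆ = 0.786 m/s
q = v̄ × d × w = 0.7860 × 2.65 × 1.41 = 2.937 m³/s

2.94 m³/s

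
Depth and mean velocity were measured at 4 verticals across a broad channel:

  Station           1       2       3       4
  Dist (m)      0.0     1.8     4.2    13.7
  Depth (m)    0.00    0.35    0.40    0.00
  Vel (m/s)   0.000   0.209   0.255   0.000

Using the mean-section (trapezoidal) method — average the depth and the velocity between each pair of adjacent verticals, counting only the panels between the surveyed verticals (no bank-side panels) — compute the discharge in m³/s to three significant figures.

Panel 1-2: Δb = 1.8 m, d̄ = (0.00+0.35)/2 = 0.175, v̄ = (0.000+0.209)/2 = 0.1045 → q = 1.8×0.175×0.1045 = 0.03292 m³/s
Panel 2-3: Δb = 2.4 m, d̄ = (0.35+0.40)/2 = 0.375, v̄ = (0.209+0.255)/2 = 0.232 → q = 2.4×0.375×0.232 = 0.2088 m³/s
Panel 3-4: Δb = 9.5 m, d̄ = (0.40+0.00)/2 = 0.2, v̄ = (0.255+0.000)/2 = 0.1275 → q = 9.5×0.2×0.1275 = 0.2423 m³/s
Q = Σ q = 0.4840 m³/s

0.484 m³/s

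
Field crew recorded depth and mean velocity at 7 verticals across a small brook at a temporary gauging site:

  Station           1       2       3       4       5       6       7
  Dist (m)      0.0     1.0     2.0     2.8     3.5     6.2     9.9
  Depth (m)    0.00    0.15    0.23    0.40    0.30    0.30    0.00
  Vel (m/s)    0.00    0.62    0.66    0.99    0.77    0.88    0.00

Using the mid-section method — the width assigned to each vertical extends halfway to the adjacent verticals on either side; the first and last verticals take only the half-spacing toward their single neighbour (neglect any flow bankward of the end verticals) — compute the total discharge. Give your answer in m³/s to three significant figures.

w_2 = (2.0 − 0.0)/2 = 1 m; q_2 = 0.62 × 0.15 × 1 = 0.09300 m³/s
w_3 = (2.8 − 1.0)/2 = 0.9 m; q_3 = 0.66 × 0.23 × 0.9 = 0.1366 m³/s
w_4 = (3.5 − 2.0)/2 = 0.75 m; q_4 = 0.99 × 0.40 × 0.75 = 0.2970 m³/s
w_5 = (6.2 − 2.8)/2 = 1.7 m; q_5 = 0.77 × 0.30 × 1.7 = 0.3927 m³/s
w_6 = (9.9 − 3.5)/2 = 3.2 m; q_6 = 0.88 × 0.30 × 3.2 = 0.8448 m³/s
Stations 1, 7 contribute zero (depth or velocity is 0).
Q = Σ qᵢ = 1.764 m³/s

1.76 m³/s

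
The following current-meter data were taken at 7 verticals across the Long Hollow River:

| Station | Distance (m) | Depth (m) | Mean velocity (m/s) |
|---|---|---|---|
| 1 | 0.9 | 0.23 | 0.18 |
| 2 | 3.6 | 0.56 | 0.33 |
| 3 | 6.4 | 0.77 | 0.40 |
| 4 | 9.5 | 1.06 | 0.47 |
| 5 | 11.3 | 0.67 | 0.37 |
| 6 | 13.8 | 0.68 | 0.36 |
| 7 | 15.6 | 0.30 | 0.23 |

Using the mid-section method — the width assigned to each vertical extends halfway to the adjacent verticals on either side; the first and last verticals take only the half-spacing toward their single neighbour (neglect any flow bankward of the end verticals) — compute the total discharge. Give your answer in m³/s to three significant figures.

w_1 = (3.6 − 0.9)/2 = 1.35 m; q_1 = 0.18 × 0.23 × 1.35 = 0.05589 m³/s
w_2 = (6.4 − 0.9)/2 = 2.75 m; q_2 = 0.33 × 0.56 × 2.75 = 0.5082 m³/s
w_3 = (9.5 − 3.6)/2 = 2.95 m; q_3 = 0.40 × 0.77 × 2.95 = 0.9086 m³/s
w_4 = (11.3 − 6.4)/2 = 2.45 m; q_4 = 0.47 × 1.06 × 2.45 = 1.221 m³/s
w_5 = (13.8 − 9.5)/2 = 2.15 m; q_5 = 0.37 × 0.67 × 2.15 = 0.5330 m³/s
w_6 = (15.6 − 11.3)/2 = 2.15 m; q_6 = 0.36 × 0.68 × 2.15 = 0.5263 m³/s
w_7 = (15.6 − 13.8)/2 = 0.9 m; q_7 = 0.23 × 0.30 × 0.9 = 0.06210 m³/s
Q = Σ qᵢ = 3.815 m³/s

3.81 m³/s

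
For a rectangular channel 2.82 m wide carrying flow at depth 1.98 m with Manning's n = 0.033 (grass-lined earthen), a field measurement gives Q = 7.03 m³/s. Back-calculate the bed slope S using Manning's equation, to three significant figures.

0.00224

A = b·y = 2.82 × 1.98 = 5.584 m²
P = b + 2y = 2.82 + 2×1.98 = 6.780 m
R = A/P = 5.584/6.780 = 0.8235 m
S = (Q·n / (1·A·R^(2/3)))² = (7.03×0.033 / (1×5.584×0.8786))² = 0.002236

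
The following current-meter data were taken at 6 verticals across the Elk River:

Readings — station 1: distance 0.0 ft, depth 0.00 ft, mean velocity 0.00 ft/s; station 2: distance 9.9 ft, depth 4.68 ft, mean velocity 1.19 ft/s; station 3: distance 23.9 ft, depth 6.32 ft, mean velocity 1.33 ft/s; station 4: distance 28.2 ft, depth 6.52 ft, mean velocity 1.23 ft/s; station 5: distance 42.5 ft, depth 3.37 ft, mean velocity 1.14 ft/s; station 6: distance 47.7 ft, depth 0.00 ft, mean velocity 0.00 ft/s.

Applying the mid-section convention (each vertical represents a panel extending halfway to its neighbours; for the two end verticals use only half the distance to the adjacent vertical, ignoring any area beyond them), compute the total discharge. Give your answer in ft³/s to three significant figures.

w_2 = (23.9 − 0.0)/2 = 11.95 ft; q_2 = 1.19 × 4.68 × 11.95 = 66.55 ft³/s
w_3 = (28.2 − 9.9)/2 = 9.15 ft; q_3 = 1.33 × 6.32 × 9.15 = 76.91 ft³/s
w_4 = (42.5 − 23.9)/2 = 9.3 ft; q_4 = 1.23 × 6.52 × 9.3 = 74.58 ft³/s
w_5 = (47.7 − 28.2)/2 = 9.75 ft; q_5 = 1.14 × 3.37 × 9.75 = 37.46 ft³/s
Stations 1, 6 contribute zero (depth or velocity is 0).
Q = Σ qᵢ = 255.5 ft³/s

256 ft³/s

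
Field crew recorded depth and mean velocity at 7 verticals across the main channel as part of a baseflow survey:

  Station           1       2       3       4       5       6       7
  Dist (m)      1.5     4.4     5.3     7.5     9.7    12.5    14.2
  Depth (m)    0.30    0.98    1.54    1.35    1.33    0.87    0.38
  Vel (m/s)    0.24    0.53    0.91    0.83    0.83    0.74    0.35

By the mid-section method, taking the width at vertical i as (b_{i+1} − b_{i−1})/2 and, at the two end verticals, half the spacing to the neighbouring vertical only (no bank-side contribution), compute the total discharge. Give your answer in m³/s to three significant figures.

w_1 = (4.4 − 1.5)/2 = 1.45 m; q_1 = 0.24 × 0.30 × 1.45 = 0.1044 m³/s
w_2 = (5.3 − 1.5)/2 = 1.9 m; q_2 = 0.53 × 0.98 × 1.9 = 0.9869 m³/s
w_3 = (7.5 − 4.4)/2 = 1.55 m; q_3 = 0.91 × 1.54 × 1.55 = 2.172 m³/s
w_4 = (9.7 − 5.3)/2 = 2.2 m; q_4 = 0.83 × 1.35 × 2.2 = 2.465 m³/s
w_5 = (12.5 − 7.5)/2 = 2.5 m; q_5 = 0.83 × 1.33 × 2.5 = 2.760 m³/s
w_6 = (14.2 − 9.7)/2 = 2.25 m; q_6 = 0.74 × 0.87 × 2.25 = 1.449 m³/s
w_7 = (14.2 − 12.5)/2 = 0.85 m; q_7 = 0.35 × 0.38 × 0.85 = 0.1131 m³/s
Q = Σ qᵢ = 10.05 m³/s

10.0 m³/s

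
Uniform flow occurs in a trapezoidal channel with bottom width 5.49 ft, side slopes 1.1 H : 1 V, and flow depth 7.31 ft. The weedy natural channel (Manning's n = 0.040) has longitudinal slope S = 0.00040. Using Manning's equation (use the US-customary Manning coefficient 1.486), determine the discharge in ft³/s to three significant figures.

174 ft³/s

A = (b + z·y)·y = (5.49 + 1.1×7.31)×7.31 = 98.91 ft²
P = b + 2y√(1+z²) = 5.49 + 2×7.31×√(1+1.1²) = 27.22 ft
R = A/P = 98.91/27.22 = 3.633 ft
Q = (1.486/n)·A·R^(2/3)·S^(1/2) = (1.486/0.040) × 98.91 × 3.633^(2/3) × 0.00040^(1/2) = 173.7 ft³/s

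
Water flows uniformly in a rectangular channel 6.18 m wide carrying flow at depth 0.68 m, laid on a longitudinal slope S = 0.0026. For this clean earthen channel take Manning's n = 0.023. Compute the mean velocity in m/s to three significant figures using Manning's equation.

A = b·y = 6.18 × 0.68 = 4.202 m²
P = b + 2y = 6.18 + 2×0.68 = 7.540 m
R = A/P = 4.202/7.540 = 0.5573 m
Q = (1/n)·A·R^(2/3)·S^(1/2) = (1/0.023) × 4.202 × 0.5573^(2/3) × 0.0026^(1/2) = 6.310 m³/s
V = Q/A = 6.310/4.202 = 1.501 m/s

1.50 m/s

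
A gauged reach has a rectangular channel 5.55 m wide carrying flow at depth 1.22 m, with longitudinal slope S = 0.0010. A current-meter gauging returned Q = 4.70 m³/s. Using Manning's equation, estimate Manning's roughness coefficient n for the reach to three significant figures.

0.0408

A = b·y = 5.55 × 1.22 = 6.771 m²
P = b + 2y = 5.55 + 2×1.22 = 7.990 m
R = A/P = 6.771/7.990 = 0.8474 m
n = (1/Q)·A·R^(2/3)·S^(1/2) = (1/4.70) × 6.771 × 0.8955 × 0.03162 = 0.04080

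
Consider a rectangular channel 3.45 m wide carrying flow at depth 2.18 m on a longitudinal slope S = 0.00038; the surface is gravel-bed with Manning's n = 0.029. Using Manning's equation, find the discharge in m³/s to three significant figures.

4.93 m³/s

A = b·y = 3.45 × 2.18 = 7.521 m²
P = b + 2y = 3.45 + 2×2.18 = 7.810 m
R = A/P = 7.521/7.810 = 0.9630 m
Q = (1/n)·A·R^(2/3)·S^(1/2) = (1/0.029) × 7.521 × 0.9630^(2/3) × 0.00038^(1/2) = 4.930 m³/s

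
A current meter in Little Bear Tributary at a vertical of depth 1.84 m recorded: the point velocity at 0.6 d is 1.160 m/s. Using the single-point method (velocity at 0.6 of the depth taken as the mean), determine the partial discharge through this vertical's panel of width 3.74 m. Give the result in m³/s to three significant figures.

v̄ = v₀.₆ = 1.160 m/s
q = v̄ × d × w = 1.160 × 1.84 × 3.74 = 7.983 m³/s

7.98 m³/s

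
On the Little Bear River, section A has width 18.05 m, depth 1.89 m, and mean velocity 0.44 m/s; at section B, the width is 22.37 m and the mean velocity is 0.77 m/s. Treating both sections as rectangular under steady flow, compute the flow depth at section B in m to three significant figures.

0.871 m

Q = A₁V₁ = (18.05×1.89) × 0.44 = 15.01 m³/s
d₂ = Q/(b₂ V₂) = 15.01/(22.37×0.77) = 0.8714 m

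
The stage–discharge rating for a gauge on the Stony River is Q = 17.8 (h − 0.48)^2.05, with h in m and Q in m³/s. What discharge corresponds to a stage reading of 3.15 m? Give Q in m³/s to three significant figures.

Q = 17.8 × (3.15 − 0.48)^2.05 = 17.8 × 2.67^2.05 = 133.3 m³/s

133 m³/s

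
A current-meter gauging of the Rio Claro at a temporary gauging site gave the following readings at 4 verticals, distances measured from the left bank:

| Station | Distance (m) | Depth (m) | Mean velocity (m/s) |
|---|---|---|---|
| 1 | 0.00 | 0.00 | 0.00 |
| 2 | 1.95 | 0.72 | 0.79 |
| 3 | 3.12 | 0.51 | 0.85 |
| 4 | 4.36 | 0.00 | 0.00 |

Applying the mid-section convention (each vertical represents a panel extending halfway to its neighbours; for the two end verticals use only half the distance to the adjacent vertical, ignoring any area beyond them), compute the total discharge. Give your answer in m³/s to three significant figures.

w_2 = (3.12 − 0.00)/2 = 1.56 m; q_2 = 0.79 × 0.72 × 1.56 = 0.8873 m³/s
w_3 = (4.36 − 1.95)/2 = 1.205 m; q_3 = 0.85 × 0.51 × 1.205 = 0.5224 m³/s
Stations 1, 4 contribute zero (depth or velocity is 0).
Q = Σ qᵢ = 1.410 m³/s

1.41 m³/s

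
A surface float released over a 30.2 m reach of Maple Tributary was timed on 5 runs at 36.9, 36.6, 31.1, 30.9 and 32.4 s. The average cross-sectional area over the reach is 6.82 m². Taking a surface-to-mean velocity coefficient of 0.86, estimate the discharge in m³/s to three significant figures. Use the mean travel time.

5.27 m³/s

t̄ = (36.9 + 36.6 + 31.1 + 30.9 + 32.4) / 5 = 33.58 s
v_surface = L / t̄ = 30.2 / 33.58 = 0.8993 m/s
v_mean = 0.86 × 0.8993 = 0.7734 m/s
Q = A × v_mean = 6.82 × 0.7734 = 5.275 m³/s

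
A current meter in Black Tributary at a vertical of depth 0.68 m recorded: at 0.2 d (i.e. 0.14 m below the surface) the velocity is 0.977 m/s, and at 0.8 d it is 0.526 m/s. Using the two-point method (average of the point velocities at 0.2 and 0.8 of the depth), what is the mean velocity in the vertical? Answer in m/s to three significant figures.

v̄ = (0.977 + 0.526) / 2 = 0.7515 m/s

0.752 m/s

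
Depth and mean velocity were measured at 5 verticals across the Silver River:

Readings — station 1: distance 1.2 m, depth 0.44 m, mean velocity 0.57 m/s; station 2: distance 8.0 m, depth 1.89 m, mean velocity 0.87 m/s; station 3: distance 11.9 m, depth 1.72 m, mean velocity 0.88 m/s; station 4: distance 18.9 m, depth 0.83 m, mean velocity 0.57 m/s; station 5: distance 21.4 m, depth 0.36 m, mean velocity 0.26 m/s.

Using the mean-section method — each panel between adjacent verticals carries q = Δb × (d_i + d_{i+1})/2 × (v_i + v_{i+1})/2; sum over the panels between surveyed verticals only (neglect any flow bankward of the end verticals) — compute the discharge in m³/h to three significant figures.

68200 m³/h

Panel 1-2: Δb = 6.8 m, d̄ = (0.44+1.89)/2 = 1.165, v̄ = (0.57+0.87)/2 = 0.72 → q = 6.8×1.165×0.72 = 5.704 m³/s
Panel 2-3: Δb = 3.9 m, d̄ = (1.89+1.72)/2 = 1.805, v̄ = (0.87+0.88)/2 = 0.875 → q = 3.9×1.805×0.875 = 6.160 m³/s
Panel 3-4: Δb = 7 m, d̄ = (1.72+0.83)/2 = 1.275, v̄ = (0.88+0.57)/2 = 0.725 → q = 7×1.275×0.725 = 6.471 m³/s
Panel 4-5: Δb = 2.5 m, d̄ = (0.83+0.36)/2 = 0.595, v̄ = (0.57+0.26)/2 = 0.415 → q = 2.5×0.595×0.415 = 0.6173 m³/s
Q = Σ q = 18.95 m³/s
= 18.95 × 3600 = 68220 m³/h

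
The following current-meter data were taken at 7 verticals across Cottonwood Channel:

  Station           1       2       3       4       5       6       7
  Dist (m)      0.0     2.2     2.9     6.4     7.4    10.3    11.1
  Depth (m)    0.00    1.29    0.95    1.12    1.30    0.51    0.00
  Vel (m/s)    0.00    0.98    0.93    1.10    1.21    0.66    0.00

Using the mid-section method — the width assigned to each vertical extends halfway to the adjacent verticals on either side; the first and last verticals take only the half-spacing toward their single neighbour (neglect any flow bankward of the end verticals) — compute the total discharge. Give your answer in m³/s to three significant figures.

10.2 m³/s

w_2 = (2.9 − 0.0)/2 = 1.45 m; q_2 = 0.98 × 1.29 × 1.45 = 1.833 m³/s
w_3 = (6.4 − 2.2)/2 = 2.1 m; q_3 = 0.93 × 0.95 × 2.1 = 1.855 m³/s
w_4 = (7.4 − 2.9)/2 = 2.25 m; q_4 = 1.10 × 1.12 × 2.25 = 2.772 m³/s
w_5 = (10.3 − 6.4)/2 = 1.95 m; q_5 = 1.21 × 1.30 × 1.95 = 3.067 m³/s
w_6 = (11.1 − 7.4)/2 = 1.85 m; q_6 = 0.66 × 0.51 × 1.85 = 0.6227 m³/s
Stations 1, 7 contribute zero (depth or velocity is 0).
Q = Σ qᵢ = 10.15 m³/s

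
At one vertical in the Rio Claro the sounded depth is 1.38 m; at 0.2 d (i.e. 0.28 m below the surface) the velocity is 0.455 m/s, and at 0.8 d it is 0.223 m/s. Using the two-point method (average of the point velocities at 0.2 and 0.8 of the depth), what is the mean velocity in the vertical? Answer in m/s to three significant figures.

v̄ = (0.455 + 0.223) / 2 = 0.3390 m/s

0.339 m/s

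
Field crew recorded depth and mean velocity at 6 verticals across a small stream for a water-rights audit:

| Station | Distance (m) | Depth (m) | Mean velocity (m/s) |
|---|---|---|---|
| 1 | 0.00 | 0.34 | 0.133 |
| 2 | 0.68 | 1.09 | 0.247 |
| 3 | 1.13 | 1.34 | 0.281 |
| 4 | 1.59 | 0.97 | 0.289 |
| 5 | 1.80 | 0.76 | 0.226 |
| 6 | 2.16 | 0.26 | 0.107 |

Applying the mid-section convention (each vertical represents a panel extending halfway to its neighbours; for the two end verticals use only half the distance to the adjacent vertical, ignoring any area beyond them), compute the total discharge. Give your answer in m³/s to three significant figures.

w_1 = (0.68 − 0.00)/2 = 0.34 m; q_1 = 0.133 × 0.34 × 0.34 = 0.01537 m³/s
w_2 = (1.13 − 0.00)/2 = 0.565 m; q_2 = 0.247 × 1.09 × 0.565 = 0.1521 m³/s
w_3 = (1.59 − 0.68)/2 = 0.455 m; q_3 = 0.281 × 1.34 × 0.455 = 0.1713 m³/s
w_4 = (1.80 − 1.13)/2 = 0.335 m; q_4 = 0.289 × 0.97 × 0.335 = 0.09391 m³/s
w_5 = (2.16 − 1.59)/2 = 0.285 m; q_5 = 0.226 × 0.76 × 0.285 = 0.04895 m³/s
w_6 = (2.16 − 1.80)/2 = 0.18 m; q_6 = 0.107 × 0.26 × 0.18 = 0.005008 m³/s
Q = Σ qᵢ = 0.4867 m³/s

0.487 m³/s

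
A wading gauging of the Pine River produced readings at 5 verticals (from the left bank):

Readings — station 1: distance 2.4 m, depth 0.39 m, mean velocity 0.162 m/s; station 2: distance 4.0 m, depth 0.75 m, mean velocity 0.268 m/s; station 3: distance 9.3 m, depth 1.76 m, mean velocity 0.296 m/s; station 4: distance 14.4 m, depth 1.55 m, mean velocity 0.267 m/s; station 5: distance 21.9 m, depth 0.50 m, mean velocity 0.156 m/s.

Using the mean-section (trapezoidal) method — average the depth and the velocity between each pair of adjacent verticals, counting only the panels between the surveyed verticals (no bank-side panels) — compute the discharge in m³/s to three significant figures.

6.07 m³/s

Panel 1-2: Δb = 1.6 m, d̄ = (0.39+0.75)/2 = 0.57, v̄ = (0.162+0.268)/2 = 0.215 → q = 1.6×0.57×0.215 = 0.1961 m³/s
Panel 2-3: Δb = 5.3 m, d̄ = (0.75+1.76)/2 = 1.255, v̄ = (0.268+0.296)/2 = 0.282 → q = 5.3×1.255×0.282 = 1.876 m³/s
Panel 3-4: Δb = 5.1 m, d̄ = (1.76+1.55)/2 = 1.655, v̄ = (0.296+0.267)/2 = 0.2815 → q = 5.1×1.655×0.2815 = 2.376 m³/s
Panel 4-5: Δb = 7.5 m, d̄ = (1.55+0.50)/2 = 1.025, v̄ = (0.267+0.156)/2 = 0.2115 → q = 7.5×1.025×0.2115 = 1.626 m³/s
Q = Σ q = 6.074 m³/s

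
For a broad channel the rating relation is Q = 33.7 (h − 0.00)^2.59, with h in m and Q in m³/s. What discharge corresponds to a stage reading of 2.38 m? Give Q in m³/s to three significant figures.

Q = 33.7 × (2.38 − 0.00)^2.59 = 33.7 × 2.38^2.59 = 318.4 m³/s

318 m³/s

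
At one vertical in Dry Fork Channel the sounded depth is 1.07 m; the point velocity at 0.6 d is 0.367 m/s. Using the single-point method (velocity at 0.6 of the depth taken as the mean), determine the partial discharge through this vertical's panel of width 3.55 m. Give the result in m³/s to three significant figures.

1.39 m³/s

v̄ = v₀.₆ = 0.367 m/s
q = v̄ × d × w = 0.3670 × 1.07 × 3.55 = 1.394 m³/s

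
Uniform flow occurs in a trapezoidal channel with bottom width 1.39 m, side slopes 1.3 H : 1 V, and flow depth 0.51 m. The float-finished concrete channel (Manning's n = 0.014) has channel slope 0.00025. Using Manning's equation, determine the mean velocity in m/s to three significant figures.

A = (b + z·y)·y = (1.39 + 1.3×0.51)×0.51 = 1.047 m²
P = b + 2y√(1+z²) = 1.39 + 2×0.51×√(1+1.3²) = 3.063 m
R = A/P = 1.047/3.063 = 0.3418 m
Q = (1/n)·A·R^(2/3)·S^(1/2) = (1/0.014) × 1.047 × 0.3418^(2/3) × 0.00025^(1/2) = 0.5781 m³/s
V = Q/A = 0.5781/1.047 = 0.5522 m/s

0.552 m/s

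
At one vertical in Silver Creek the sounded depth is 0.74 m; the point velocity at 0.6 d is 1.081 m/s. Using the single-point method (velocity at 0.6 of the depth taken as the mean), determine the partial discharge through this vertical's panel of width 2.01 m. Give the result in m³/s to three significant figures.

1.61 m³/s

v̄ = v₀.₆ = 1.081 m/s
q = v̄ × d × w = 1.081 × 0.74 × 2.01 = 1.608 m³/s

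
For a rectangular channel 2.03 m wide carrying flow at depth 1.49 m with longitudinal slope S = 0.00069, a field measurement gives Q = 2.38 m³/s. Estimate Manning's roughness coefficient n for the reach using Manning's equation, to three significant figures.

0.0238

A = b·y = 2.03 × 1.49 = 3.025 m²
P = b + 2y = 2.03 + 2×1.49 = 5.010 m
R = A/P = 3.025/5.010 = 0.6037 m
n = (1/Q)·A·R^(2/3)·S^(1/2) = (1/2.38) × 3.025 × 0.7143 × 0.02627 = 0.02385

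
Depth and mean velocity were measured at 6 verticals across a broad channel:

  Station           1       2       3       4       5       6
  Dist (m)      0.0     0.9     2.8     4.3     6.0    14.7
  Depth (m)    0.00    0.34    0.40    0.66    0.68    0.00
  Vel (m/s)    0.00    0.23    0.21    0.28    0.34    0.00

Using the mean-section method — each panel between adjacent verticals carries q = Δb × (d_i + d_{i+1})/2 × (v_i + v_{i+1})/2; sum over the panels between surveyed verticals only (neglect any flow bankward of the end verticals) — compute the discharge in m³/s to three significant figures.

1.22 m³/s

Panel 1-2: Δb = 0.9 m, d̄ = (0.00+0.34)/2 = 0.17, v̄ = (0.00+0.23)/2 = 0.115 → q = 0.9×0.17×0.115 = 0.01760 m³/s
Panel 2-3: Δb = 1.9 m, d̄ = (0.34+0.40)/2 = 0.37, v̄ = (0.23+0.21)/2 = 0.22 → q = 1.9×0.37×0.22 = 0.1547 m³/s
Panel 3-4: Δb = 1.5 m, d̄ = (0.40+0.66)/2 = 0.53, v̄ = (0.21+0.28)/2 = 0.245 → q = 1.5×0.53×0.245 = 0.1948 m³/s
Panel 4-5: Δb = 1.7 m, d̄ = (0.66+0.68)/2 = 0.67, v̄ = (0.28+0.34)/2 = 0.31 → q = 1.7×0.67×0.31 = 0.3531 m³/s
Panel 5-6: Δb = 8.7 m, d̄ = (0.68+0.00)/2 = 0.34, v̄ = (0.34+0.00)/2 = 0.17 → q = 8.7×0.34×0.17 = 0.5029 m³/s
Q = Σ q = 1.223 m³/s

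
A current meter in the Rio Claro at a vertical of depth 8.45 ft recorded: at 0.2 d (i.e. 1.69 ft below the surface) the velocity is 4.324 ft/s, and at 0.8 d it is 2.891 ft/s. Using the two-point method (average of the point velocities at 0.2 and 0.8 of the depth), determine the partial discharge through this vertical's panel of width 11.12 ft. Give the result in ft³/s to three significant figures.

v̄ = (4.324 + 2.891) / 2 = 3.608 ft/s
q = v̄ × d × w = 3.608 × 8.45 × 11.12 = 339.0 ft³/s

339 ft³/s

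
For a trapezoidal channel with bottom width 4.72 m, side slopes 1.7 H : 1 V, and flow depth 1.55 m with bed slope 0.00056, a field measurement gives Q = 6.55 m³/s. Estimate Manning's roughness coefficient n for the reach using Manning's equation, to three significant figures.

0.0426

A = (b + z·y)·y = (4.72 + 1.7×1.55)×1.55 = 11.40 m²
P = b + 2y√(1+z²) = 4.72 + 2×1.55×√(1+1.7²) = 10.83 m
R = A/P = 11.40/10.83 = 1.052 m
n = (1/Q)·A·R^(2/3)·S^(1/2) = (1/6.55) × 11.40 × 1.035 × 0.02366 = 0.04261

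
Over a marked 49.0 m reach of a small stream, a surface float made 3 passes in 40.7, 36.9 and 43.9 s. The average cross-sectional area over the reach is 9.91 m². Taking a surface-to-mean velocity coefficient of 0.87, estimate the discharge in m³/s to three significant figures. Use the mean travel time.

10.4 m³/s

t̄ = (40.7 + 36.9 + 43.9) / 3 = 40.5 s
v_surface = L / t̄ = 49.0 / 40.5 = 1.210 m/s
v_mean = 0.87 × 1.210 = 1.053 m/s
Q = A × v_mean = 9.91 × 1.053 = 10.43 m³/s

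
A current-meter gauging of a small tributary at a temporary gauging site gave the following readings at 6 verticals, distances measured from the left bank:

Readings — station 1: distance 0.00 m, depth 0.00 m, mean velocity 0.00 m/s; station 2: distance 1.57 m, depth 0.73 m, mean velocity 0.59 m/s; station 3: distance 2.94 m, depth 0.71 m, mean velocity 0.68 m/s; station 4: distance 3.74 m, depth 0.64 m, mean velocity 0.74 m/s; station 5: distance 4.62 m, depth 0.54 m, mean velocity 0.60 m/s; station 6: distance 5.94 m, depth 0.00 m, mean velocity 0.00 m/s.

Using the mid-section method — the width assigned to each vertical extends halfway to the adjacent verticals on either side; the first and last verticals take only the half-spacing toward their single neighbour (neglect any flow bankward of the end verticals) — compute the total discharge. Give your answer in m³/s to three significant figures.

w_2 = (2.94 − 0.00)/2 = 1.47 m; q_2 = 0.59 × 0.73 × 1.47 = 0.6331 m³/s
w_3 = (3.74 − 1.57)/2 = 1.085 m; q_3 = 0.68 × 0.71 × 1.085 = 0.5238 m³/s
w_4 = (4.62 − 2.94)/2 = 0.84 m; q_4 = 0.74 × 0.64 × 0.84 = 0.3978 m³/s
w_5 = (5.94 − 3.74)/2 = 1.1 m; q_5 = 0.60 × 0.54 × 1.1 = 0.3564 m³/s
Stations 1, 6 contribute zero (depth or velocity is 0).
Q = Σ qᵢ = 1.911 m³/s

1.91 m³/s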